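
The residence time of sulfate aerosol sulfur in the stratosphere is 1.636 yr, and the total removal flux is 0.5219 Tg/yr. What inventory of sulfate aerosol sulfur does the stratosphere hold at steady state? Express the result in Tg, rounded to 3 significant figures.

τ = M/F ⇒ M = τ × F = 1.636 × 0.5219 = 0.8538 Tg.

0.854 Tg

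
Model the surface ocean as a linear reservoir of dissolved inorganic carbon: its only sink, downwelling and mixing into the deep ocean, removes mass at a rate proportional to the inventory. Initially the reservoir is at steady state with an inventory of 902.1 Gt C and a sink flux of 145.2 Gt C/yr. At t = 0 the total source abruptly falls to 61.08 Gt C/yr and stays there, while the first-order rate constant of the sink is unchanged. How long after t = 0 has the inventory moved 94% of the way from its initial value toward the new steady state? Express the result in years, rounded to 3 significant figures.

17.5 yr

τ = M₀/F₀ = 902.1/145.2 = 6.213 yr.
The remaining gap fraction is e^(−t/τ); 94% covered ⇒ e^(−t/τ) = 0.0600.
t = −τ ln(0.0600) = 6.213 × 2.813 = 17.48 yr.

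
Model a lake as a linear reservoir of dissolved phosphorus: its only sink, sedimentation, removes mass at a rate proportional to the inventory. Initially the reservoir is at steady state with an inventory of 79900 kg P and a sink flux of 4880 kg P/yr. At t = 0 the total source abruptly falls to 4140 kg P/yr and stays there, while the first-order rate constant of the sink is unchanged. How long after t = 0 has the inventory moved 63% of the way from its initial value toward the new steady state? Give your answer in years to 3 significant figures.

16.3 yr

τ = M₀/F₀ = 79900/4880 = 16.37 yr.
The remaining gap fraction is e^(−t/τ); 63% covered ⇒ e^(−t/τ) = 0.370.
t = −τ ln(0.370) = 16.37 × 0.9943 = 16.28 yr.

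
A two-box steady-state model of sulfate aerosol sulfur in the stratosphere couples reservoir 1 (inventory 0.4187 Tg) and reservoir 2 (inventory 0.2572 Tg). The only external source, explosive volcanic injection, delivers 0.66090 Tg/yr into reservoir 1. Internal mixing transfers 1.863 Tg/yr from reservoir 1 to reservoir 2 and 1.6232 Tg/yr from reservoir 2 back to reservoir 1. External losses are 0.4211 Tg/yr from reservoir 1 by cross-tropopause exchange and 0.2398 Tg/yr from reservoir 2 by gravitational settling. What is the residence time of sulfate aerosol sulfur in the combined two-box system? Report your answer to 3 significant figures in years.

1.02 yr

For the system as a whole, the A↔B exchange is internal and contributes nothing to the throughput; only the external sinks remove mass.
M_total = 0.4187 + 0.2572 = 0.67590 Tg.
ΣF_external_out = 0.4211 + 0.2398 = 0.66090 Tg/yr.
τ = M_total / ΣF_ext = 0.67590 / 0.66090 = 1.023 yr.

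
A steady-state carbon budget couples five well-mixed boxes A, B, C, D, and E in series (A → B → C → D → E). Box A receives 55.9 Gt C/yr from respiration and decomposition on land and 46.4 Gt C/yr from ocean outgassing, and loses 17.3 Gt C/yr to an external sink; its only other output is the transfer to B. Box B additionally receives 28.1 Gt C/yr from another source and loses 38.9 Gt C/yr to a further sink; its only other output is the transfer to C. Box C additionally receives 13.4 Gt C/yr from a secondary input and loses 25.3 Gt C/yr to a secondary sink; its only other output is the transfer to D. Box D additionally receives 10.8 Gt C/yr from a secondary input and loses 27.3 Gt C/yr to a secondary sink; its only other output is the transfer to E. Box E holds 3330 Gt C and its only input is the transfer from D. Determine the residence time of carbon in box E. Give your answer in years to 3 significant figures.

Box A: F(A→B) = (55.9 + 46.4) − 17.3 = 85.000 Gt C/yr.
Box B: F(B→C) = (85.000 + 28.1) − 38.9 = 74.200 Gt C/yr.
Box C: F(C→D) = (74.200 + 13.4) − 25.3 = 62.300 Gt C/yr.
Box D: F(D→E) = (62.300 + 10.8) − 27.3 = 45.800 Gt C/yr.
Box E throughput = its input = 45.800 Gt C/yr; τ = 3330 / 45.800 = 72.71 yr.

72.7 yr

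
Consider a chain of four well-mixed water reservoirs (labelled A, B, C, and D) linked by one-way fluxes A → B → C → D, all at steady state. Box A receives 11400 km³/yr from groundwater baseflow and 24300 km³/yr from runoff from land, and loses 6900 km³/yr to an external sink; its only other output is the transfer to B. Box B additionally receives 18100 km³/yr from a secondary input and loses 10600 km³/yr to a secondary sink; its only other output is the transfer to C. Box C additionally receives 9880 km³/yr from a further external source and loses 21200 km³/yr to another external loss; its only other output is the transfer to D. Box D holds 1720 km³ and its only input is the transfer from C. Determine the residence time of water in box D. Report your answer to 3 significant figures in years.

0.0689 yr

Box A: F(A→B) = (11400 + 24300) − 6900 = 28800 km³/yr.
Box B: F(B→C) = (28800 + 18100) − 10600 = 36300 km³/yr.
Box C: F(C→D) = (36300 + 9880) − 21200 = 24980 km³/yr.
Box D throughput = its input = 24980 km³/yr; τ = 1720 / 24980 = 0.06886 yr.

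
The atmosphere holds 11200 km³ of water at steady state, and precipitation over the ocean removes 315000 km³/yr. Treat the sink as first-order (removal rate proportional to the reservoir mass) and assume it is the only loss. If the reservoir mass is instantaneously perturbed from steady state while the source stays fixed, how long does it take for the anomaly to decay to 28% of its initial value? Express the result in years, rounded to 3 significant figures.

0.0453 yr

For a linear reservoir the anomaly decays as exp(−t/τ) with τ = M/F = 11200/315000 = 0.03556 yr.
exp(−t/τ) = 0.28 ⇒ t = −τ ln(0.28) = 0.03556 × 1.273 = 0.04526 yr.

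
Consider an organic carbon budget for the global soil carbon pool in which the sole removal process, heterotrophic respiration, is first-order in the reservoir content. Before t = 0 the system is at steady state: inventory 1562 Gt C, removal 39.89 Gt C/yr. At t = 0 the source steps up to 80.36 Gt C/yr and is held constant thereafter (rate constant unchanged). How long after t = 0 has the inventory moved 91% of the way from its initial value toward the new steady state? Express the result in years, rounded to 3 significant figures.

τ = M₀/F₀ = 1562/39.89 = 39.16 yr.
The remaining gap fraction is e^(−t/τ); 91% covered ⇒ e^(−t/τ) = 0.0900.
t = −τ ln(0.0900) = 39.16 × 2.408 = 94.29 yr.

94.3 yr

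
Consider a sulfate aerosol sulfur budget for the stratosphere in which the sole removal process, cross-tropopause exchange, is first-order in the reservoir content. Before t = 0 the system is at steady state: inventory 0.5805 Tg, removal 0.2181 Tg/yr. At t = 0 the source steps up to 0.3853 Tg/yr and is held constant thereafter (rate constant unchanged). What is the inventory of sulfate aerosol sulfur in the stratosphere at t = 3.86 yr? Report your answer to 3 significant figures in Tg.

Residence time τ = M₀/F₀ = 2.662 yr. The eventual steady state is M_∞ = M₀·(F₁/F₀) = 0.5805 × 0.3853/0.2181 = 1.0255 Tg.
The anomaly ΔM(t) = M(t) − M_∞ decays as ΔM₀·e^(−t/τ) with ΔM₀ = 0.5805 − 1.0255 = −0.4450 Tg.
At t = 3.86 yr, e^(−t/τ) = e^(−1.450) = 0.2345, so ΔM = −0.1044 Tg and M = 1.0255 − 0.1044 = 0.92116 Tg.

0.921 Tg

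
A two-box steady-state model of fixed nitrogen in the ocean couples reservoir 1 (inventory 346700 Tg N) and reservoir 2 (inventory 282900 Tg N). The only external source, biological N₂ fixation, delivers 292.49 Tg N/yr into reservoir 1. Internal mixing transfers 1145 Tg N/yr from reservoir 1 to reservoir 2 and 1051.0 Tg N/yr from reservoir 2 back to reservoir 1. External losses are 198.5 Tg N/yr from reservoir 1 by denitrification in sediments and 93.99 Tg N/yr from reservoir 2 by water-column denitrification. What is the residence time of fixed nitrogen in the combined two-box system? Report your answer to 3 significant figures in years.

Residence time in the combined system uses the total inventory and the total *external* removal — internal exchanges between the two boxes cancel.
M_total = 346700 + 282900 = 629600 Tg N.
ΣF_external_out = 198.5 + 93.99 = 292.49 Tg N/yr.
τ = M_total / ΣF_ext = 629600 / 292.49 = 2153 yr.

2150 yr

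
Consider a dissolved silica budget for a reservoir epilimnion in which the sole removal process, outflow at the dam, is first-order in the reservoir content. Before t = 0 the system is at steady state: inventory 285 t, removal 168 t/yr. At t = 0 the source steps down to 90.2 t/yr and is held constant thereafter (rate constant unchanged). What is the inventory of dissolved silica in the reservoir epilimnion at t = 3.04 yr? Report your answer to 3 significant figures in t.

Residence time τ = M₀/F₀ = 1.696 yr. The eventual steady state is M_∞ = M₀·(F₁/F₀) = 285 × 90.2/168 = 153.02 t.
The anomaly ΔM(t) = M(t) − M_∞ decays as ΔM₀·e^(−t/τ) with ΔM₀ = 285 − 153.02 = 132.0 t.
At t = 3.04 yr, e^(−t/τ) = e^(−1.792) = 0.1666, so ΔM = 21.99 t and M = 153.02 + 21.99 = 175.01 t.

175 t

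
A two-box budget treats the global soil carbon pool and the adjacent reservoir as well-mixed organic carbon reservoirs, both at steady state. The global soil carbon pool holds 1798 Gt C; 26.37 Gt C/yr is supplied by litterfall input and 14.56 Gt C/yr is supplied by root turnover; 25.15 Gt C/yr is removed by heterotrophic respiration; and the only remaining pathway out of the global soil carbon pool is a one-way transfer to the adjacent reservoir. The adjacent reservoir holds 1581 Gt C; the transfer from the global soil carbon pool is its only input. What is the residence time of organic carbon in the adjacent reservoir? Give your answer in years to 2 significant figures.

100 yr

Balance the global soil carbon pool: ΣF_in = 26.37 + 14.56 = 40.930 Gt C/yr.
Transfer to the adjacent reservoir = ΣF_in − (25.15) = 15.780 Gt C/yr.
At steady state the output of the adjacent reservoir equals its input, 15.780 Gt C/yr.
τ = M / F = 1581 / 15.780 = 100.2 yr.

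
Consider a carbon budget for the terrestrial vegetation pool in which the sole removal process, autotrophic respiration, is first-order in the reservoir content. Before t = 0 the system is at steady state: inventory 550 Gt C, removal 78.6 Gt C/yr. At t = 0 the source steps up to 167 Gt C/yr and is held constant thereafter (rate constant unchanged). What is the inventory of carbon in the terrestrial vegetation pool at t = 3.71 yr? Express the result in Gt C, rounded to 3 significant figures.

805 Gt C

Residence time τ = M₀/F₀ = 6.997 yr. The eventual steady state is M_∞ = M₀·(F₁/F₀) = 550 × 167/78.6 = 1168.6 Gt C.
The anomaly ΔM(t) = M(t) − M_∞ decays as ΔM₀·e^(−t/τ) with ΔM₀ = 550 − 1168.6 = −618.6 Gt C.
At t = 3.71 yr, e^(−t/τ) = e^(−0.5302) = 0.5885, so ΔM = −364.0 Gt C and M = 1168.6 − 364.0 = 804.55 Gt C.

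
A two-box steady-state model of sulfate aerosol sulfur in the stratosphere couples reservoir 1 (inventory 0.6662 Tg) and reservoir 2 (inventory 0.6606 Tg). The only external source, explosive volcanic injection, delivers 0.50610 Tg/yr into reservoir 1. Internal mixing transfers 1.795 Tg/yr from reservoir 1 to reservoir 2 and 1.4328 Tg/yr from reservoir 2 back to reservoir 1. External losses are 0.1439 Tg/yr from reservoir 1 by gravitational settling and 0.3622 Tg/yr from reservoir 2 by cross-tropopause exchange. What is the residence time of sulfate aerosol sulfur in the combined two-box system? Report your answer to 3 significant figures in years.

2.62 yr

For the system as a whole, the A↔B exchange is internal and contributes nothing to the throughput; only the external sinks remove mass.
M_total = 0.6662 + 0.6606 = 1.3268 Tg.
ΣF_external_out = 0.1439 + 0.3622 = 0.50610 Tg/yr.
τ = M_total / ΣF_ext = 1.3268 / 0.50610 = 2.622 yr.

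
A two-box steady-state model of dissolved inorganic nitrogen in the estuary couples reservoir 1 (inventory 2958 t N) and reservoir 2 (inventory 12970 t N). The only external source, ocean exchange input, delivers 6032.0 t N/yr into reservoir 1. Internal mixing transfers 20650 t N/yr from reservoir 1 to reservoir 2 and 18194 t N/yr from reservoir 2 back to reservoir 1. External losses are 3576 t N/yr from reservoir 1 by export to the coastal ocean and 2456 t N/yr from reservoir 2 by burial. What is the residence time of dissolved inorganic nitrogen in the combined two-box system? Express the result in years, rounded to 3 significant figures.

2.64 yr

For the system as a whole, the A↔B exchange is internal and contributes nothing to the throughput; only the external sinks remove mass.
M_total = 2958 + 12970 = 15928 t N.
ΣF_external_out = 3576 + 2456 = 6032.0 t N/yr.
τ = M_total / ΣF_ext = 15928 / 6032.0 = 2.641 yr.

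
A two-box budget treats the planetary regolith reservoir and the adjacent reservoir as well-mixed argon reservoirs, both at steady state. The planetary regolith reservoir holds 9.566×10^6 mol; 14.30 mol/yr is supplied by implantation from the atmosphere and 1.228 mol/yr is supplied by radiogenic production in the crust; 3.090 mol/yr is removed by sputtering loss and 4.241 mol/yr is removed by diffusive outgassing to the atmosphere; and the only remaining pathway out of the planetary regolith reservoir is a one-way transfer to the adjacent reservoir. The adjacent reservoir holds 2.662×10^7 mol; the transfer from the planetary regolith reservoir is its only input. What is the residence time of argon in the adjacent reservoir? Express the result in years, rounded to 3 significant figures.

3.25×10^6 yr

Balance the planetary regolith reservoir: ΣF_in = 14.30 + 1.228 = 15.528 mol/yr.
Transfer to the adjacent reservoir = ΣF_in − (3.090 + 4.241) = 8.1970 mol/yr.
At steady state the output of the adjacent reservoir equals its input, 8.1970 mol/yr.
τ = M / F = 2.662×10^7 / 8.1970 = 3.248×10^6 yr.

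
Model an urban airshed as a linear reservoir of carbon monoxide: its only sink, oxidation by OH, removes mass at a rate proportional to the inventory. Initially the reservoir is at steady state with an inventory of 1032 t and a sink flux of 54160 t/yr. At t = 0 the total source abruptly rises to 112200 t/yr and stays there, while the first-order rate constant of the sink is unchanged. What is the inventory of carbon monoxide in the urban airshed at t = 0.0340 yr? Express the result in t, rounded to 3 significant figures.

1950 t

Residence time τ = M₀/F₀ = 0.01905 yr. The eventual steady state is M_∞ = M₀·(F₁/F₀) = 1032 × 112200/54160 = 2137.9 t.
The anomaly ΔM(t) = M(t) − M_∞ decays as ΔM₀·e^(−t/τ) with ΔM₀ = 1032 − 2137.9 = −1106 t.
At t = 0.0340 yr, e^(−t/τ) = e^(−1.784) = 0.1679, so ΔM = −185.7 t and M = 2137.9 − 185.7 = 1952.2 t.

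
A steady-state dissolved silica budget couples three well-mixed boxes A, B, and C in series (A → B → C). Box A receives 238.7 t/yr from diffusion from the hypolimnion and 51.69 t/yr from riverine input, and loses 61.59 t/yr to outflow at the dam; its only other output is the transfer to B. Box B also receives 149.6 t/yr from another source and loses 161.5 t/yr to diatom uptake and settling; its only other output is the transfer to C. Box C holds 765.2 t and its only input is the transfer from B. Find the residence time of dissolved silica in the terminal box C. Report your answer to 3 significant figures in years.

3.53 yr

Box A: F(A→B) = (238.7 + 51.69) − 61.59 = 228.80 t/yr.
Box B: F(B→C) = (228.80 + 149.6) − 161.5 = 216.90 t/yr.
Box C throughput = its input = 216.90 t/yr; τ = 765.2 / 216.90 = 3.528 yr.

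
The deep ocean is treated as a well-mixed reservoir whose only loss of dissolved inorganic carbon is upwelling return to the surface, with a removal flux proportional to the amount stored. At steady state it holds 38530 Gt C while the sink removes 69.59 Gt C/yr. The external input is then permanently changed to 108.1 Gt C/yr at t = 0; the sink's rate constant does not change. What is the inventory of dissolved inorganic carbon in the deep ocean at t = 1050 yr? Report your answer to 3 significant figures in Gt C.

56700 Gt C

The sink rate constant is k = F₀/M₀ = 69.59/38530 = 0.001806 yr⁻¹.
Solving dM/dt = F₁ − kM with M(0) = M₀ gives M(t) = F₁/k + (M₀ − F₁/k)·e^(−kt).
F₁/k = 108.1/0.001806 = 59852 Gt C; kt = 0.001806 × 1050 = 1.896, e^(−kt) = 0.1501.
M(1050) = 59852 + (38530 − 59852) × 0.1501 = 59852 − 3200 = 56651 Gt C.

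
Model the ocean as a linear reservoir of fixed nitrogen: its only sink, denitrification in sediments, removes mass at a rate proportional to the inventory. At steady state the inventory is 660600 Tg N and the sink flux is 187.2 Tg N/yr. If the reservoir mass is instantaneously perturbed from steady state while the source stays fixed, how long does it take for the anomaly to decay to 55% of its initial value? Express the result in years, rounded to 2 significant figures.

2100 yr

For a linear reservoir the anomaly decays as exp(−t/τ) with τ = M/F = 660600/187.2 = 3529 yr.
exp(−t/τ) = 0.55 ⇒ t = −τ ln(0.55) = 3529 × 0.5978 = 2110 yr.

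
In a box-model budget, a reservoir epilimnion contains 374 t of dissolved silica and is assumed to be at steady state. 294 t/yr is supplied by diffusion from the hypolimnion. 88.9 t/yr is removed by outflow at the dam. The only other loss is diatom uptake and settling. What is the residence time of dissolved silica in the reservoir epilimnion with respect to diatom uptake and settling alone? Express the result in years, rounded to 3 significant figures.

At steady state ΣF_in = ΣF_out.
ΣF_in = 294.00 t/yr.
Diatom uptake and settling flux = ΣF_in − (88.9) = 294.00 − 88.90 = 205.1 t/yr.
τ = M / F = 374 / 205.1 = 1.824 yr.

1.82 yr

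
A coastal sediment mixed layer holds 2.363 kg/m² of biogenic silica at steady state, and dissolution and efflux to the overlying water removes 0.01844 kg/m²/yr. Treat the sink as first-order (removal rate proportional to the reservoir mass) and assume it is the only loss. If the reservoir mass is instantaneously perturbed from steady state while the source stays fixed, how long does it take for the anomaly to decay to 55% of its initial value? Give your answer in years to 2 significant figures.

For a linear reservoir the anomaly decays as exp(−t/τ) with τ = M/F = 2.363/0.01844 = 128.1 yr.
exp(−t/τ) = 0.55 ⇒ t = −τ ln(0.55) = 128.1 × 0.5978 = 76.61 yr.

77 yr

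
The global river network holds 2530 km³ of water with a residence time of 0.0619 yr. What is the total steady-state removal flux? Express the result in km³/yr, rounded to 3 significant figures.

F = M / τ = 2530 / 0.0619 = 40870 km³/yr.

40900 km³/yr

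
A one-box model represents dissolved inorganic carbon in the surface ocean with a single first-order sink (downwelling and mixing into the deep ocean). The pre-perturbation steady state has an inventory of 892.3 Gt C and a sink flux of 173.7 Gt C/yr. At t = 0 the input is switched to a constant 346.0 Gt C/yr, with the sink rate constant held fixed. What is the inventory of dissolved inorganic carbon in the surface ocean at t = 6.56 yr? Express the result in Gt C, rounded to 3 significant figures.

1530 Gt C

τ = M₀/F₀ = 892.3/173.7 = 5.137 yr; rate constant k = 1/τ.
New steady state M_∞ = F₁/k = F₁·τ = 346.0 × 5.137 = 1777.4 Gt C.
M(t) = M_∞ + (M₀ − M_∞)·e^(−t/τ); t/τ = 6.56/5.137 = 1.277, so e^(−t/τ) = 0.2789.
M(t) = 1777.4 − 885.1 × 0.2789 = 1530.6 Gt C.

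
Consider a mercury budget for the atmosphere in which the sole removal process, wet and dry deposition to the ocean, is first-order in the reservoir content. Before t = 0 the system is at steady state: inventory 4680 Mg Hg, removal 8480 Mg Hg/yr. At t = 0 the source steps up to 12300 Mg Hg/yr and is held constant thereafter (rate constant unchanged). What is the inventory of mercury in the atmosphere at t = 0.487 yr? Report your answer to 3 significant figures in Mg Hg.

The sink rate constant is k = F₀/M₀ = 8480/4680 = 1.812 yr⁻¹.
Solving dM/dt = F₁ − kM with M(0) = M₀ gives M(t) = F₁/k + (M₀ − F₁/k)·e^(−kt).
F₁/k = 12300/1.812 = 6788.2 Mg Hg; kt = 1.812 × 0.487 = 0.8824, e^(−kt) = 0.4138.
M(0.487) = 6788.2 + (4680 − 6788.2) × 0.4138 = 6788.2 − 872.3 = 5915.9 Mg Hg.

5920 Mg Hg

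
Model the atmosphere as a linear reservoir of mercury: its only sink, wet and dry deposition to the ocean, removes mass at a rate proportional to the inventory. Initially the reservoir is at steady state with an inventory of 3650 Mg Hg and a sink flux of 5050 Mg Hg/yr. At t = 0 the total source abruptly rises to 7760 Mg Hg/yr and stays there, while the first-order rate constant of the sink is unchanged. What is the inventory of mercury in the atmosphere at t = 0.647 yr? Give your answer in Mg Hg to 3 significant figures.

4810 Mg Hg

Residence time τ = M₀/F₀ = 0.7228 yr. The eventual steady state is M_∞ = M₀·(F₁/F₀) = 3650 × 7760/5050 = 5608.7 Mg Hg.
The anomaly ΔM(t) = M(t) − M_∞ decays as ΔM₀·e^(−t/τ) with ΔM₀ = 3650 − 5608.7 = −1959 Mg Hg.
At t = 0.647 yr, e^(−t/τ) = e^(−0.8952) = 0.4085, so ΔM = −800.2 Mg Hg and M = 5608.7 − 800.2 = 4808.5 Mg Hg.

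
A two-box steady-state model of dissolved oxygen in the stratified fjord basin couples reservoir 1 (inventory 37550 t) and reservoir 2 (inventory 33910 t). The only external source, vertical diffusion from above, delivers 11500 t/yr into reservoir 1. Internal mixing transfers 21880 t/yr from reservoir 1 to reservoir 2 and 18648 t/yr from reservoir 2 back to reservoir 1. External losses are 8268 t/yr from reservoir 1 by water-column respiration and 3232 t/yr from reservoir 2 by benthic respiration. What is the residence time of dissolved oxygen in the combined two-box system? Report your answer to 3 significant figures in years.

Treat the two boxes together as one reservoir: the mixing fluxes between them are internal recycling, so τ = ΣM / Σ(external losses).
M_total = 37550 + 33910 = 71460 t.
ΣF_external_out = 8268 + 3232 = 11500 t/yr.
τ = M_total / ΣF_ext = 71460 / 11500 = 6.214 yr.

6.21 yr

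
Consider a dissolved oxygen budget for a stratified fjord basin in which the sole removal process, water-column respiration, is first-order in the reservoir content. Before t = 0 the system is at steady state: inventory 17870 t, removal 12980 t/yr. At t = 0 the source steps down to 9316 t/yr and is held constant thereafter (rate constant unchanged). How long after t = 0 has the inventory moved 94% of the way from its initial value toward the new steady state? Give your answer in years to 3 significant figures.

3.87 yr

τ = M₀/F₀ = 17870/12980 = 1.377 yr.
The remaining gap fraction is e^(−t/τ); 94% covered ⇒ e^(−t/τ) = 0.0600.
t = −τ ln(0.0600) = 1.377 × 2.813 = 3.873 yr.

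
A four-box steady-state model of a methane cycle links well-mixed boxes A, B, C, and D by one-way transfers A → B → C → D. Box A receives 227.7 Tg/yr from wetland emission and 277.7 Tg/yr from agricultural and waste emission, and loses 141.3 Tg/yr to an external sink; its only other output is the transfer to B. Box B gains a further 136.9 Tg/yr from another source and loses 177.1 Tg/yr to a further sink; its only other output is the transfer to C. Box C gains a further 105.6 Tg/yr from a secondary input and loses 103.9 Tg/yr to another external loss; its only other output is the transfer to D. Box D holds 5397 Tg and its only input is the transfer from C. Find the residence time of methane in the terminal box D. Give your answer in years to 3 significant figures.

16.6 yr

Box A: F(A→B) = (227.7 + 277.7) − 141.3 = 364.10 Tg/yr.
Box B: F(B→C) = (364.10 + 136.9) − 177.1 = 323.90 Tg/yr.
Box C: F(C→D) = (323.90 + 105.6) − 103.9 = 325.60 Tg/yr.
Box D throughput = its input = 325.60 Tg/yr; τ = 5397 / 325.60 = 16.58 yr.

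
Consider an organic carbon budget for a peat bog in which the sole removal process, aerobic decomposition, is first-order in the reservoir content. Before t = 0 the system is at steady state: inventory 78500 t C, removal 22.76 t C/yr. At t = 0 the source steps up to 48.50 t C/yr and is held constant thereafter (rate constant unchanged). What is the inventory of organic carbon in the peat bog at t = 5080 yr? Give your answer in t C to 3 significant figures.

147000 t C

τ = M₀/F₀ = 78500/22.76 = 3449 yr; rate constant k = 1/τ.
New steady state M_∞ = F₁/k = F₁·τ = 48.50 × 3449 = 167280 t C.
M(t) = M_∞ + (M₀ − M_∞)·e^(−t/τ); t/τ = 5080/3449 = 1.473, so e^(−t/τ) = 0.2293.
M(t) = 167280 − 88780 × 0.2293 = 146920 t C.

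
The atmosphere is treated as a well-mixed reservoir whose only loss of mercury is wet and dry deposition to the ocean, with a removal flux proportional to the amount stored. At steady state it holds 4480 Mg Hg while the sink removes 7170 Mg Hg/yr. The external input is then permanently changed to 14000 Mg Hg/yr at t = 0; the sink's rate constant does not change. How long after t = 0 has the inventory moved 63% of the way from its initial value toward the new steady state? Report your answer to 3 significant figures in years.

τ = M₀/F₀ = 4480/7170 = 0.6248 yr.
The remaining gap fraction is e^(−t/τ); 63% covered ⇒ e^(−t/τ) = 0.370.
t = −τ ln(0.370) = 0.6248 × 0.9943 = 0.6212 yr.

0.621 yr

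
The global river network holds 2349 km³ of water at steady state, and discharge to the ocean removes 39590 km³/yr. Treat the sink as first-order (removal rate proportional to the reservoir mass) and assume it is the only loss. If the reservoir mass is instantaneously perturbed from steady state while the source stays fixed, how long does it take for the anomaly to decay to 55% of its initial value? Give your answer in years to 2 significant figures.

For a linear reservoir the anomaly decays as exp(−t/τ) with τ = M/F = 2349/39590 = 0.05933 yr.
exp(−t/τ) = 0.55 ⇒ t = −τ ln(0.55) = 0.05933 × 0.5978 = 0.03547 yr.

0.035 yr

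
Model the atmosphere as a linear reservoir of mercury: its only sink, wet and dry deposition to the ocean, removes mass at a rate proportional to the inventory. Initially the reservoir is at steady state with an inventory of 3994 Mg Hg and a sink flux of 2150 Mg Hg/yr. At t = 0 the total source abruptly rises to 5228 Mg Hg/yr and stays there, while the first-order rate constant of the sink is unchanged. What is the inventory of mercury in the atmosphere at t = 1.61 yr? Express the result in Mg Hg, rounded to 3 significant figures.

Residence time τ = M₀/F₀ = 1.858 yr. The eventual steady state is M_∞ = M₀·(F₁/F₀) = 3994 × 5228/2150 = 9711.9 Mg Hg.
The anomaly ΔM(t) = M(t) − M_∞ decays as ΔM₀·e^(−t/τ) with ΔM₀ = 3994 − 9711.9 = −5718 Mg Hg.
At t = 1.61 yr, e^(−t/τ) = e^(−0.8667) = 0.4203, so ΔM = −2404 Mg Hg and M = 9711.9 − 2404 = 7308.4 Mg Hg.

7310 Mg Hg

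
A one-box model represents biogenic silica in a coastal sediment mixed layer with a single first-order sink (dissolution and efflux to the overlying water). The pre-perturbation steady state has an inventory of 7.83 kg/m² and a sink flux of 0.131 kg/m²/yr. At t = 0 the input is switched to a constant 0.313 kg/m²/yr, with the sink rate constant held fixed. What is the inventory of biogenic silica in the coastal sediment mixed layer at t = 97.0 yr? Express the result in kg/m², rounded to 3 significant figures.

τ = M₀/F₀ = 7.83/0.131 = 59.77 yr; rate constant k = 1/τ.
New steady state M_∞ = F₁/k = F₁·τ = 0.313 × 59.77 = 18.708 kg/m².
M(t) = M_∞ + (M₀ − M_∞)·e^(−t/τ); t/τ = 97.0/59.77 = 1.623, so e^(−t/τ) = 0.1973.
M(t) = 18.708 − 10.88 × 0.1973 = 16.562 kg/m².

16.6 kg/m²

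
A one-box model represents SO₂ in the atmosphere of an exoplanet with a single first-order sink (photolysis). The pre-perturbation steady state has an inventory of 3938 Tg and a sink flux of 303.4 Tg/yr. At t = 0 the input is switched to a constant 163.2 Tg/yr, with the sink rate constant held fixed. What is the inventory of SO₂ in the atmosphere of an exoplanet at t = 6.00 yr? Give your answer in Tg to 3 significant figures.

The sink rate constant is k = F₀/M₀ = 303.4/3938 = 0.07704 yr⁻¹.
Solving dM/dt = F₁ − kM with M(0) = M₀ gives M(t) = F₁/k + (M₀ − F₁/k)·e^(−kt).
F₁/k = 163.2/0.07704 = 2118.3 Tg; kt = 0.07704 × 6.00 = 0.4623, e^(−kt) = 0.6299.
M(6.00) = 2118.3 + (3938 − 2118.3) × 0.6299 = 2118.3 + 1146 = 3264.4 Tg.

3260 Tg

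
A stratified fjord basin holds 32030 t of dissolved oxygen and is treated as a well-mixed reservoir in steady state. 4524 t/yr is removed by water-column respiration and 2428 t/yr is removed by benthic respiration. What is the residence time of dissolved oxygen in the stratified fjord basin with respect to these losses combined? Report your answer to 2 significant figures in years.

4.6 yr

Total removal = 4524 + 2428 = 6952.0 t/yr.
τ = M / ΣF_out = 32030 / 6952.0 = 4.607 yr.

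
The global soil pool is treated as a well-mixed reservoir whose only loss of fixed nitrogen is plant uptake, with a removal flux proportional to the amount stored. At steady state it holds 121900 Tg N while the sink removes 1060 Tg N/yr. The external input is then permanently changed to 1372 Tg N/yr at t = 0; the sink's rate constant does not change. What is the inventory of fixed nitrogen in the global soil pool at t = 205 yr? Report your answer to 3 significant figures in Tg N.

152000 Tg N

The sink rate constant is k = F₀/M₀ = 1060/121900 = 0.008696 yr⁻¹.
Solving dM/dt = F₁ − kM with M(0) = M₀ gives M(t) = F₁/k + (M₀ − F₁/k)·e^(−kt).
F₁/k = 1372/0.008696 = 157780 Tg N; kt = 0.008696 × 205 = 1.783, e^(−kt) = 0.1682.
M(205) = 157780 + (121900 − 157780) × 0.1682 = 157780 − 6035 = 151750 Tg N.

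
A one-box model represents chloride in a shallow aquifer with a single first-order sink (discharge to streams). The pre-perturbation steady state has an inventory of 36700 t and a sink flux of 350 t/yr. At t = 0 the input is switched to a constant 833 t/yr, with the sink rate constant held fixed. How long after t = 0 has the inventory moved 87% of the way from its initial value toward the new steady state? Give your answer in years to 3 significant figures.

214 yr

τ = M₀/F₀ = 36700/350 = 104.9 yr.
The remaining gap fraction is e^(−t/τ); 87% covered ⇒ e^(−t/τ) = 0.130.
t = −τ ln(0.130) = 104.9 × 2.040 = 213.9 yr.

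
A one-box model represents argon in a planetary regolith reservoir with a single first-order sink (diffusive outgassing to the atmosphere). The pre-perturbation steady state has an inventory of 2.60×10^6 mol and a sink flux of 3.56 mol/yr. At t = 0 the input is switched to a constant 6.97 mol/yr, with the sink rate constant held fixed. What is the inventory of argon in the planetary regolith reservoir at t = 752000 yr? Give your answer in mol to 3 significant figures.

4.20×10^6 mol

Residence time τ = M₀/F₀ = 730300 yr. The eventual steady state is M_∞ = M₀·(F₁/F₀) = 2.60×10^6 × 6.97/3.56 = 5.0904×10^6 mol.
The anomaly ΔM(t) = M(t) − M_∞ decays as ΔM₀·e^(−t/τ) with ΔM₀ = 2.60×10^6 − 5.0904×10^6 = −2.490×10^6 mol.
At t = 752000 yr, e^(−t/τ) = e^(−1.030) = 0.3571, so ΔM = −889400 mol and M = 5.0904×10^6 − 889400 = 4.2010×10^6 mol.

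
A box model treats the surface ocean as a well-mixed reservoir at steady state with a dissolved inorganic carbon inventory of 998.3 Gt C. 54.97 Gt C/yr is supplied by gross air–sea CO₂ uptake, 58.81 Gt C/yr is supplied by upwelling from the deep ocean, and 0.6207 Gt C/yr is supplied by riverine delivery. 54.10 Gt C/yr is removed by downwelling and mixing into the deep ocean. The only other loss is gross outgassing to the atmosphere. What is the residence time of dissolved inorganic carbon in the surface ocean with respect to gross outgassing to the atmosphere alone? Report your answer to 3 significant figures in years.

At steady state ΣF_in = ΣF_out.
ΣF_in = 54.97 + 58.81 + 0.6207 = 114.40 Gt C/yr.
Gross outgassing to the atmosphere flux = ΣF_in − (54.10) = 114.40 − 54.10 = 60.30 Gt C/yr.
τ = M / F = 998.3 / 60.30 = 16.56 yr.

16.6 yr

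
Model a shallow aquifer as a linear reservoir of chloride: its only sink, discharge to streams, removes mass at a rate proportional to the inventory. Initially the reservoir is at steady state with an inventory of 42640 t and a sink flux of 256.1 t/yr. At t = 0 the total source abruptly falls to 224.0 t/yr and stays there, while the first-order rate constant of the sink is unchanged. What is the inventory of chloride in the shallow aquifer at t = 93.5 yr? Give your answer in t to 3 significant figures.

τ = M₀/F₀ = 42640/256.1 = 166.5 yr; rate constant k = 1/τ.
New steady state M_∞ = F₁/k = F₁·τ = 224.0 × 166.5 = 37295 t.
M(t) = M_∞ + (M₀ − M_∞)·e^(−t/τ); t/τ = 93.5/166.5 = 0.5616, so e^(−t/τ) = 0.5703.
M(t) = 37295 + 5345 × 0.5703 = 40344 t.

40300 t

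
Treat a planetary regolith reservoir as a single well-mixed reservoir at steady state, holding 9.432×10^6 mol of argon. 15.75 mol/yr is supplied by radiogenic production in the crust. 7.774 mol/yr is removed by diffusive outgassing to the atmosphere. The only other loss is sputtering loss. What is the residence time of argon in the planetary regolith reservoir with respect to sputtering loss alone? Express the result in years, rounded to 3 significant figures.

At steady state ΣF_in = ΣF_out.
ΣF_in = 15.750 mol/yr.
Sputtering loss flux = ΣF_in − (7.774) = 15.750 − 7.774 = 7.976 mol/yr.
τ = M / F = 9.432×10^6 / 7.976 = 1.183×10^6 yr.

1.18×10^6 yr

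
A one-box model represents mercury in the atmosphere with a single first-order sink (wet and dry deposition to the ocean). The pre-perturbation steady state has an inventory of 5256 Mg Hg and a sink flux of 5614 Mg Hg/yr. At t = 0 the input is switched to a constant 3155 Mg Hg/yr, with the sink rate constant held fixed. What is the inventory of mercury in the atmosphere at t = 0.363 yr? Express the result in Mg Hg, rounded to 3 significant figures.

4520 Mg Hg

The sink rate constant is k = F₀/M₀ = 5614/5256 = 1.068 yr⁻¹.
Solving dM/dt = F₁ − kM with M(0) = M₀ gives M(t) = F₁/k + (M₀ − F₁/k)·e^(−kt).
F₁/k = 3155/1.068 = 2953.8 Mg Hg; kt = 1.068 × 0.363 = 0.3877, e^(−kt) = 0.6786.
M(0.363) = 2953.8 + (5256 − 2953.8) × 0.6786 = 2953.8 + 1562 = 4516.1 Mg Hg.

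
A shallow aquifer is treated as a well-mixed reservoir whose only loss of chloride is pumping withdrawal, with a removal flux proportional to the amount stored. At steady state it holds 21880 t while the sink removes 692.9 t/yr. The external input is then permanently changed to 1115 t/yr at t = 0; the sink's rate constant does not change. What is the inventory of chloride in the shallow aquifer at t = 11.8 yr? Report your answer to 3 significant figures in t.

26000 t

τ = M₀/F₀ = 21880/692.9 = 31.58 yr; rate constant k = 1/τ.
New steady state M_∞ = F₁/k = F₁·τ = 1115 × 31.58 = 35209 t.
M(t) = M_∞ + (M₀ − M_∞)·e^(−t/τ); t/τ = 11.8/31.58 = 0.3737, so e^(−t/τ) = 0.6882.
M(t) = 35209 − 13330 × 0.6882 = 26036 t.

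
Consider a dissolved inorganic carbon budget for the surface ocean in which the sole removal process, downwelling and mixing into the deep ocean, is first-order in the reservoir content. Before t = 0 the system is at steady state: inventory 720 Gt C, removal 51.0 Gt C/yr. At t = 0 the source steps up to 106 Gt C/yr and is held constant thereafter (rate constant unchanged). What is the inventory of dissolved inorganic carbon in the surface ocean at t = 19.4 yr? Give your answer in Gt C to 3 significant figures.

Residence time τ = M₀/F₀ = 14.12 yr. The eventual steady state is M_∞ = M₀·(F₁/F₀) = 720 × 106/51.0 = 1496.5 Gt C.
The anomaly ΔM(t) = M(t) − M_∞ decays as ΔM₀·e^(−t/τ) with ΔM₀ = 720 − 1496.5 = −776.5 Gt C.
At t = 19.4 yr, e^(−t/τ) = e^(−1.374) = 0.2531, so ΔM = −196.5 Gt C and M = 1496.5 − 196.5 = 1300.0 Gt C.

1300 Gt C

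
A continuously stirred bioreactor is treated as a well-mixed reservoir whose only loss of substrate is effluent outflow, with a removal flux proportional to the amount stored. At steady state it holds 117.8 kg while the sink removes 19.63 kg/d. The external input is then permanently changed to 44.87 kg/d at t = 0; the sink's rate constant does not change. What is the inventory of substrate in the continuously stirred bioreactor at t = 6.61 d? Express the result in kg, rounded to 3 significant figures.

Residence time τ = M₀/F₀ = 6.001 d. The eventual steady state is M_∞ = M₀·(F₁/F₀) = 117.8 × 44.87/19.63 = 269.27 kg.
The anomaly ΔM(t) = M(t) − M_∞ decays as ΔM₀·e^(−t/τ) with ΔM₀ = 117.8 − 269.27 = −151.5 kg.
At t = 6.61 d, e^(−t/τ) = e^(−1.101) = 0.3324, so ΔM = −50.34 kg and M = 269.27 − 50.34 = 218.92 kg.

219 kg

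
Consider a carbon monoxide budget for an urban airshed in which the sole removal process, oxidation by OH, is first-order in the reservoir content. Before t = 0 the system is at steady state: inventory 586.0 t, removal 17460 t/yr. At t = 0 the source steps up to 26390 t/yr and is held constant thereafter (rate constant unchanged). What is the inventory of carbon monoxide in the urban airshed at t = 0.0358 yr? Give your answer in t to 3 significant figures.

783 t

τ = M₀/F₀ = 586.0/17460 = 0.03356 yr; rate constant k = 1/τ.
New steady state M_∞ = F₁/k = F₁·τ = 26390 × 0.03356 = 885.71 t.
M(t) = M_∞ + (M₀ − M_∞)·e^(−t/τ); t/τ = 0.0358/0.03356 = 1.067, so e^(−t/τ) = 0.3442.
M(t) = 885.71 − 299.7 × 0.3442 = 782.57 t.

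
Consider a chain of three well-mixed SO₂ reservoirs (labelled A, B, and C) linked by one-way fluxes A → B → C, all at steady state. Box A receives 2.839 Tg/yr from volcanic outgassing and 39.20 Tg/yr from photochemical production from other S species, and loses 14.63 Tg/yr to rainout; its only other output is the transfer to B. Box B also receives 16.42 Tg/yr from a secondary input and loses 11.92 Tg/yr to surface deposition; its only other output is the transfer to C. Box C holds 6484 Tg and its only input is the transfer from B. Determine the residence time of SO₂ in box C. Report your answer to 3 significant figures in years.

Box A: F(A→B) = (2.839 + 39.20) − 14.63 = 27.409 Tg/yr.
Box B: F(B→C) = (27.409 + 16.42) − 11.92 = 31.909 Tg/yr.
Box C throughput = its input = 31.909 Tg/yr; τ = 6484 / 31.909 = 203.2 yr.

203 yr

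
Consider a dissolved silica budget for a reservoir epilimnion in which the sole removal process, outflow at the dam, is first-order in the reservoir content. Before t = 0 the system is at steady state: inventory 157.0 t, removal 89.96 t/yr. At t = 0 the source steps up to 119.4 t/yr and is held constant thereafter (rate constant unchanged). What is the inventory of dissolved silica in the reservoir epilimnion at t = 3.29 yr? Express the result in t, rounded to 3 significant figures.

201 t

Residence time τ = M₀/F₀ = 1.745 yr. The eventual steady state is M_∞ = M₀·(F₁/F₀) = 157.0 × 119.4/89.96 = 208.38 t.
The anomaly ΔM(t) = M(t) − M_∞ decays as ΔM₀·e^(−t/τ) with ΔM₀ = 157.0 − 208.38 = −51.38 t.
At t = 3.29 yr, e^(−t/τ) = e^(−1.885) = 0.1518, so ΔM = −7.800 t and M = 208.38 − 7.800 = 200.58 t.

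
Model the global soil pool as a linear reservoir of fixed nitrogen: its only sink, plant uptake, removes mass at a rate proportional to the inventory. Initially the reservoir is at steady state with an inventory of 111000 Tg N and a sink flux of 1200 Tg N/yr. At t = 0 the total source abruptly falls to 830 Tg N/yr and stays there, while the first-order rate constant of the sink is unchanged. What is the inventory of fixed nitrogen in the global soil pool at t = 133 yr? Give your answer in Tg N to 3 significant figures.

84900 Tg N

The sink rate constant is k = F₀/M₀ = 1200/111000 = 0.01081 yr⁻¹.
Solving dM/dt = F₁ − kM with M(0) = M₀ gives M(t) = F₁/k + (M₀ − F₁/k)·e^(−kt).
F₁/k = 830/0.01081 = 76775 Tg N; kt = 0.01081 × 133 = 1.438, e^(−kt) = 0.2374.
M(133) = 76775 + (111000 − 76775) × 0.2374 = 76775 + 8126 = 84901 Tg N.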